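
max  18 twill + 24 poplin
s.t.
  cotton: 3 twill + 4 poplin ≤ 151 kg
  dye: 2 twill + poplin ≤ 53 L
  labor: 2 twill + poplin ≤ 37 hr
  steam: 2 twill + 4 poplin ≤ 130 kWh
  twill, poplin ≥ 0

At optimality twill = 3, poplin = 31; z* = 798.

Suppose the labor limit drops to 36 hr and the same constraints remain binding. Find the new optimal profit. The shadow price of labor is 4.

794

Δb = -1, so new z* = 798 + (4)·(-1) = 798 − 4 = 794.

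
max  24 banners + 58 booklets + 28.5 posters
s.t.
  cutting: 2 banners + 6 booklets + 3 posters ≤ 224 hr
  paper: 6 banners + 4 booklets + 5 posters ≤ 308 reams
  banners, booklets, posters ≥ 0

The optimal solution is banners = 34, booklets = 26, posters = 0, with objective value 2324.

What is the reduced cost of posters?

-3.5

Both cutting and paper are binding at x*.
From A_Bᵀ y = c: 2·y_cutting + 6·y_paper = 24; 6·y_cutting + 4·y_paper = 58.
→ y_cutting = 9 and y_paper = 1.
Reduced cost of posters: c₃ − yᵀa₃ = 28.5 − (9·3 + 1·5) = 28.5 − 32 = -3.5.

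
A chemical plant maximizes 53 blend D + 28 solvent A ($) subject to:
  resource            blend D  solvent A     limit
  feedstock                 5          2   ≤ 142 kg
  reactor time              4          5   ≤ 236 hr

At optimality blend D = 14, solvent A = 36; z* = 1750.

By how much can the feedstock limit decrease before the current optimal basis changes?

Binding constraints: feedstock, reactor time. The basis is B = [[5,2],[4,5]] with det 17.
Per unit decrease in feedstock, x* moves by d = (-0.2941, 0.2353).
The basis stays optimal until blend D reaches 0; allowable decrease = 47.6 kg.

47.6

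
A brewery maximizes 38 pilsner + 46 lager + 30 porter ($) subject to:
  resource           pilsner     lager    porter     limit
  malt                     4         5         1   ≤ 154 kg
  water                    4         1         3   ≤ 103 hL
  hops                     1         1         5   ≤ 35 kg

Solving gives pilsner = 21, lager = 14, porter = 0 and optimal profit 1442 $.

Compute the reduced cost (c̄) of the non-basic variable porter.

-8

At the optimum: malt uses 154 of 154 (binding); water uses 98 of 103 (slack = 5); hops uses 35 of 35 (binding).
By complementary slackness, y = 0 for the non-binding constraint.
From A_Bᵀ y = c: 4·y_malt + 1·y_hops = 38; 5·y_malt + 1·y_hops = 46.
Solving: y_malt = 8, y_hops = 6.
Reduced cost of porter: c₃ − yᵀa₃ = 30 − (8·1 + 6·5) = 30 − 38 = -8.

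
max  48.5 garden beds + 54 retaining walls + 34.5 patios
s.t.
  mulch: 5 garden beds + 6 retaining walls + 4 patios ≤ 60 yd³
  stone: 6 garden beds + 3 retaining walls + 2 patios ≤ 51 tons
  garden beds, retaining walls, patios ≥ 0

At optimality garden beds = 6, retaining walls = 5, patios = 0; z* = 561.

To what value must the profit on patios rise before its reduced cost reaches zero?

36

Both mulch and stone are binding at x*.
The binding rows give the dual system: 5·y_mulch + 6·y_stone = 48.5 and 6·y_mulch + 3·y_stone = 54.
→ y_mulch = 8.5 and y_stone = 1.
patios enters the basis when its profit ≥ yᵀa₃ = 8.5·4 + 1·2 = 36.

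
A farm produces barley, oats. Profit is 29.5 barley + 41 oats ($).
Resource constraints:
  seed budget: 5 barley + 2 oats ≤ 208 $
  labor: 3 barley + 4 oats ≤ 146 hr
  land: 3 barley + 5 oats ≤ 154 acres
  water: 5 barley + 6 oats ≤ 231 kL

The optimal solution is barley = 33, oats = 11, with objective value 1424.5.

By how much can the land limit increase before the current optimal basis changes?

Binding constraints: land, water. The basis is B = [[3,5],[5,6]] with det -7.
Per unit increase in land, x* moves by d = (-0.8571, 0.7143).
The basis stays optimal until labor becomes binding; allowable increase = 10.5 acres.

10.5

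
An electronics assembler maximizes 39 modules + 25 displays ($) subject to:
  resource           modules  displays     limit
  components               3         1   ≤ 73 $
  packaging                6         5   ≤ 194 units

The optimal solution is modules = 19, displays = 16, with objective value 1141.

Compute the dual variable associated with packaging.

Both components and packaging are binding at x*.
The binding rows give the dual system: 3·y_components + 6·y_packaging = 39 and 1·y_components + 5·y_packaging = 25.
Solving: y_components = 5, y_packaging = 4.
Shadow price of packaging = 4.

4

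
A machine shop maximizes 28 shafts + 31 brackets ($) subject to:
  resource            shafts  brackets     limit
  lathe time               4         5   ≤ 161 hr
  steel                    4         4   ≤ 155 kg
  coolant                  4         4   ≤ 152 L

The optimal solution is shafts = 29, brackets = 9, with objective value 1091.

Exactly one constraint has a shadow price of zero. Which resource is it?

steel

lathe time: 161/161 (binding)
steel: 152/155 (slack 3)
coolant: 152/152 (binding)
By complementary slackness, a constraint with positive slack has shadow price 0 → steel.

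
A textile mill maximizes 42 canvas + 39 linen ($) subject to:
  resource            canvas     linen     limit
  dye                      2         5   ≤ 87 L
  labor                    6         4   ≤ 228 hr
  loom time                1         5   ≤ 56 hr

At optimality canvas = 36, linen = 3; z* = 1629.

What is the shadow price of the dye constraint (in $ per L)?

Binding: dye and labor. Non-binding: loom time (5 unused).
Slack constraints have shadow price 0 (complementary slackness).
Dual feasibility on the basic columns requires 2·y_dye + 6·y_labor = 42, 5·y_dye + 4·y_labor = 39.
→ y_dye = 3 and y_labor = 6.
Shadow price of dye = 3.

3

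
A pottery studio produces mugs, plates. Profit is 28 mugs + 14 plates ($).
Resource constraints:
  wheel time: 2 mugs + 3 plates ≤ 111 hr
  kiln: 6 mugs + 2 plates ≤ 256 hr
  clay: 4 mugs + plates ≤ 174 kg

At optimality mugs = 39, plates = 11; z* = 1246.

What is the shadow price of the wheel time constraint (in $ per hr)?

2

At the optimum: wheel time uses 111 of 111 (binding); kiln uses 256 of 256 (binding); clay uses 167 of 174 (slack = 7).
By complementary slackness, y = 0 for the non-binding constraint.
The binding rows give the dual system: 2·y_wheel time + 6·y_kiln = 28 and 3·y_wheel time + 2·y_kiln = 14.
This yields shadow prices y_wheel time = 2, y_kiln = 4.
Shadow price of wheel time = 2.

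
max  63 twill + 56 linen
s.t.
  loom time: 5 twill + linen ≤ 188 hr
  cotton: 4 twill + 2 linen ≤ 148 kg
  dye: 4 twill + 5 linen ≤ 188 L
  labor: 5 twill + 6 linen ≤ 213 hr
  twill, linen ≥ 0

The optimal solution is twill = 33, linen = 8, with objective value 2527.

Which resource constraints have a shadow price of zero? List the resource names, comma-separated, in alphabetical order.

dye, loom time

loom time: 173/188 (slack 15)
cotton: 148/148 (binding)
dye: 172/188 (slack 16)
labor: 213/213 (binding)
By complementary slackness, a constraint with positive slack has shadow price 0 → dye, loom time.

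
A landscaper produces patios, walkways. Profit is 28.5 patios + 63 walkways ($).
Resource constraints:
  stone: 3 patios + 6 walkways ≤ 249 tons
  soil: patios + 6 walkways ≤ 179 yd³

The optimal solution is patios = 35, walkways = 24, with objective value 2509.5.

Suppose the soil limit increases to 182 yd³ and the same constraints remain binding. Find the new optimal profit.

2514

At the optimum: stone uses 249 of 249 (binding); soil uses 179 of 179 (binding).
The binding rows give the dual system: 3·y_stone + 1·y_soil = 28.5 and 6·y_stone + 6·y_soil = 63.
Solving: y_stone = 9, y_soil = 1.5.
Δz = y_soil·Δb = 1.5 × (3) = 4.5, so new z* = 2509.5 + 4.5 = 2514.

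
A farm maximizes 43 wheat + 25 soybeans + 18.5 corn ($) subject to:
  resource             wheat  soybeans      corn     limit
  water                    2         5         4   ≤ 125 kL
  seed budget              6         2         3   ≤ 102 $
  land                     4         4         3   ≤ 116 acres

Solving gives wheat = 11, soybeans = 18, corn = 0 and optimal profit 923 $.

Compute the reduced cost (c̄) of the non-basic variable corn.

Binding: seed budget and land. Non-binding: water (13 unused).
Since water is not tight, its dual is 0.
The binding rows give the dual system: 6·y_seed budget + 4·y_land = 43 and 2·y_seed budget + 4·y_land = 25.
Solving: y_seed budget = 4.5, y_land = 4.
Reduced cost of corn: c₃ − yᵀa₃ = 18.5 − (4.5·3 + 4·3) = 18.5 − 25.5 = -7.

-7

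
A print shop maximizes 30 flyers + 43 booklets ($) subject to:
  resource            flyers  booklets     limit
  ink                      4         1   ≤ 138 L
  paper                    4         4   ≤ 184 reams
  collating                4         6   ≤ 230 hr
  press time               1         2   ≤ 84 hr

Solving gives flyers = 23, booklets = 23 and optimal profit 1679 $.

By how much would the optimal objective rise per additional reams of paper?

1

Binding: paper and collating. Non-binding: ink (23 unused), press time (15 unused).
Slack constraints have shadow price 0 (complementary slackness).
The binding rows give the dual system: 4·y_paper + 4·y_collating = 30 and 4·y_paper + 6·y_collating = 43.
→ y_paper = 1 and y_collating = 6.5.
Shadow price of paper = 1.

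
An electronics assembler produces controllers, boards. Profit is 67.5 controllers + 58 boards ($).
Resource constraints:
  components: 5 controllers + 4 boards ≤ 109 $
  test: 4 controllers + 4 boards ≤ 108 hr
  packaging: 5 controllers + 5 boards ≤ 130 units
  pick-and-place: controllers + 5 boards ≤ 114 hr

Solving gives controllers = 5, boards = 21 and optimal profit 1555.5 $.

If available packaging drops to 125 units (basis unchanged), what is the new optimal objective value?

Check each constraint at x*: components 109/109 (tight); test 104/108 (slack 4); packaging 130/130 (tight); pick-and-place 110/114 (slack 4).
Slack constraints have shadow price 0 (complementary slackness).
From A_Bᵀ y = c: 5·y_components + 5·y_packaging = 67.5; 4·y_components + 5·y_packaging = 58.
Solving: y_components = 9.5, y_packaging = 4.
Δz = y_packaging·Δb = 4 × (-5) = -20, so new z* = 1555.5 − 20 = 1535.5.

1535.5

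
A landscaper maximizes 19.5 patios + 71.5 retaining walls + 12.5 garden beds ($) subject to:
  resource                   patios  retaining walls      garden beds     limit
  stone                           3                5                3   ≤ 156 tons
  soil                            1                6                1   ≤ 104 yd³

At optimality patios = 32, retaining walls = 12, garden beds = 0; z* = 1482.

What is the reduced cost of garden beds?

-7

At the optimum: stone uses 156 of 156 (binding); soil uses 104 of 104 (binding).
From A_Bᵀ y = c: 3·y_stone + 1·y_soil = 19.5; 5·y_stone + 6·y_soil = 71.5.
Solving: y_stone = 3.5, y_soil = 9.
Reduced cost of garden beds: c₃ − yᵀa₃ = 12.5 − (3.5·3 + 9·1) = 12.5 − 19.5 = -7.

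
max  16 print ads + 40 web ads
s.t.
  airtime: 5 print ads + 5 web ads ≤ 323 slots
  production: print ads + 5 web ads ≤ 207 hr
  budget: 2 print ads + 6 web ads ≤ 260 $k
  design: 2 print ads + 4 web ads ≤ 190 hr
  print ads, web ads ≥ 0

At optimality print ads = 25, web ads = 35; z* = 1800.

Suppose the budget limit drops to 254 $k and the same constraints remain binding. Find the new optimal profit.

Check each constraint at x*: airtime 300/323 (slack 23); production 200/207 (slack 7); budget 260/260 (tight); design 190/190 (tight).
By complementary slackness, y = 0 for the non-binding constraints.
From A_Bᵀ y = c: 2·y_budget + 2·y_design = 16; 6·y_budget + 4·y_design = 40.
Solving: y_budget = 4, y_design = 4.
Δz = y_budget·Δb = 4 × (-6) = -24, so new z* = 1800 − 24 = 1776.

1776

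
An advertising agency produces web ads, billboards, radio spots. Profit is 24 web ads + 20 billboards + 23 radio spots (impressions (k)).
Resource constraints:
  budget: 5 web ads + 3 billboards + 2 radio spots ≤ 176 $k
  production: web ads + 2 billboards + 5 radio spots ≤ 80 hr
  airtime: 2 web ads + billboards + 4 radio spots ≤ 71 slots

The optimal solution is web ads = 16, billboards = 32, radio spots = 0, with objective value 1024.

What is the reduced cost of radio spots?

-5

Check each constraint at x*: budget 176/176 (tight); production 80/80 (tight); airtime 64/71 (slack 7).
Slack constraints have shadow price 0 (complementary slackness).
From A_Bᵀ y = c: 5·y_budget + 1·y_production = 24; 3·y_budget + 2·y_production = 20.
This yields shadow prices y_budget = 4, y_production = 4.
Reduced cost of radio spots: c₃ − yᵀa₃ = 23 − (4·2 + 4·5) = 23 − 28 = -5.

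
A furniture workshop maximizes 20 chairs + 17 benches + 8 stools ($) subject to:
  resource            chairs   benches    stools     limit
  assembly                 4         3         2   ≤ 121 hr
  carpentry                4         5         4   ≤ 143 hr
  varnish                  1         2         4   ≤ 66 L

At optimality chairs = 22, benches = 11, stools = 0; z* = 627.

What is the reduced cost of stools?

Binding: assembly and carpentry. Non-binding: varnish (22 unused).
Since varnish is not tight, its dual is 0.
Dual feasibility on the basic columns requires 4·y_assembly + 4·y_carpentry = 20, 3·y_assembly + 5·y_carpentry = 17.
Solving: y_assembly = 4, y_carpentry = 1.
Reduced cost of stools: c₃ − yᵀa₃ = 8 − (4·2 + 1·4) = 8 − 12 = -4.

-4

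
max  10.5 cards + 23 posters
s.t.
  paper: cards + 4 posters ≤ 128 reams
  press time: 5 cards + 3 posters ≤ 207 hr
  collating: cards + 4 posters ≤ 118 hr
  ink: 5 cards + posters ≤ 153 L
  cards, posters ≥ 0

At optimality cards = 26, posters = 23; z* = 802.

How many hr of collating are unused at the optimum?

0

collating used = 1·26 + 4·23 = 118; slack = 118 − 118 = 0.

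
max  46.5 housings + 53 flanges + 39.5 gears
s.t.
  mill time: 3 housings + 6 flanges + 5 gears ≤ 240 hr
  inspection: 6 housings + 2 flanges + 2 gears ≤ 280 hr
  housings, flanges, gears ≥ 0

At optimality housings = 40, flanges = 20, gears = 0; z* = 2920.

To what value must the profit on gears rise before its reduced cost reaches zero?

45.5

Both mill time and inspection are binding at x*.
The binding rows give the dual system: 3·y_mill time + 6·y_inspection = 46.5 and 6·y_mill time + 2·y_inspection = 53.
This yields shadow prices y_mill time = 7.5, y_inspection = 4.
gears enters the basis when its profit ≥ yᵀa₃ = 7.5·5 + 4·2 = 45.5.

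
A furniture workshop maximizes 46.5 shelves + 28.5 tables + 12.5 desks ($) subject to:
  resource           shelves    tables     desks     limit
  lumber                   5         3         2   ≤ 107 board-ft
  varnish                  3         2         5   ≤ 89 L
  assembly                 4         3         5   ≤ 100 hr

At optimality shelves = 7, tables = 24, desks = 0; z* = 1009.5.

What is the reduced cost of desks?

-9.5

At the optimum: lumber uses 107 of 107 (binding); varnish uses 69 of 89 (slack = 20); assembly uses 100 of 100 (binding).
Slack constraints have shadow price 0 (complementary slackness).
From A_Bᵀ y = c: 5·y_lumber + 4·y_assembly = 46.5; 3·y_lumber + 3·y_assembly = 28.5.
Solving: y_lumber = 8.5, y_assembly = 1.
Reduced cost of desks: c₃ − yᵀa₃ = 12.5 − (8.5·2 + 1·5) = 12.5 − 22 = -9.5.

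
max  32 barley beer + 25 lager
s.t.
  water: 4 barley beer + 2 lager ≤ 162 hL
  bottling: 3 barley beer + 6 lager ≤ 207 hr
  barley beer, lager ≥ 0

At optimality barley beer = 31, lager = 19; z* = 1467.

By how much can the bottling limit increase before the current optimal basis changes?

Binding constraints: water, bottling. The basis is B = [[4,2],[3,6]] with det 18.
Per unit increase in bottling, x* moves by d = (-0.1111, 0.2222).
The basis stays optimal until barley beer reaches 0; allowable increase = 279 hr.

279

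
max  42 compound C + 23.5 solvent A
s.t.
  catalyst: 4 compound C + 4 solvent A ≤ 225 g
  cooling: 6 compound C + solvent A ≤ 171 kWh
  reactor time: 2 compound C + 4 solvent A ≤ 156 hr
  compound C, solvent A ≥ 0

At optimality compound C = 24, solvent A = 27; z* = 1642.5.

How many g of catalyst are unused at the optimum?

catalyst used = 4·24 + 4·27 = 204; slack = 225 − 204 = 21.

21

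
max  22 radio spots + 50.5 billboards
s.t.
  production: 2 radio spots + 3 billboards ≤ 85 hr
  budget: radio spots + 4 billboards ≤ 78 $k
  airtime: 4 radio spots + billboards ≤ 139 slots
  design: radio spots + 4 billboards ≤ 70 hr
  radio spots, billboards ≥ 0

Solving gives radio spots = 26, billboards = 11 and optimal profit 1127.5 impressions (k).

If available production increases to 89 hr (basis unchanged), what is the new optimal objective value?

1157.5

At the optimum: production uses 85 of 85 (binding); budget uses 70 of 78 (slack = 8); airtime uses 115 of 139 (slack = 24); design uses 70 of 70 (binding).
Slack constraints have shadow price 0 (complementary slackness).
The binding rows give the dual system: 2·y_production + 1·y_design = 22 and 3·y_production + 4·y_design = 50.5.
→ y_production = 7.5 and y_design = 7.
Δz = y_production·Δb = 7.5 × (4) = 30, so new z* = 1127.5 + 30 = 1157.5.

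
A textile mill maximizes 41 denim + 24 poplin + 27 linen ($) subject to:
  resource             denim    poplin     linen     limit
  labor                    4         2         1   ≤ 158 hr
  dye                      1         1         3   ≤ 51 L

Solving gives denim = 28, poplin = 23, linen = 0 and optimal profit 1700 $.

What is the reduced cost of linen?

-2.5

Check each constraint at x*: labor 158/158 (tight); dye 51/51 (tight).
From A_Bᵀ y = c: 4·y_labor + 1·y_dye = 41; 2·y_labor + 1·y_dye = 24.
This yields shadow prices y_labor = 8.5, y_dye = 7.
Reduced cost of linen: c₃ − yᵀa₃ = 27 − (8.5·1 + 7·3) = 27 − 29.5 = -2.5.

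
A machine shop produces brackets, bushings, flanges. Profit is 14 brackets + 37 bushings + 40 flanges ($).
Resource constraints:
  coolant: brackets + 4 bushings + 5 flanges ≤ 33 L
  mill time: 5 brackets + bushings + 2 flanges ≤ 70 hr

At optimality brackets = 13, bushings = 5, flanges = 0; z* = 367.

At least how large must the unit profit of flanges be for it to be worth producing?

Both coolant and mill time are binding at x*.
Dual feasibility on the basic columns requires 1·y_coolant + 5·y_mill time = 14, 4·y_coolant + 1·y_mill time = 37.
Solving: y_coolant = 9, y_mill time = 1.
flanges enters the basis when its profit ≥ yᵀa₃ = 9·5 + 1·2 = 47.

47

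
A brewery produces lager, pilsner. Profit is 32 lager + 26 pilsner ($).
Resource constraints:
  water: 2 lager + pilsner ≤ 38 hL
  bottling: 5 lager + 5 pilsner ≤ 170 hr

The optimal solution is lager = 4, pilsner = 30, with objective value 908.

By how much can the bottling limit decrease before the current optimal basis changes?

Binding constraints: water, bottling. The basis is B = [[2,1],[5,5]] with det 5.
Per unit decrease in bottling, x* moves by d = (0.2, -0.4).
The basis stays optimal until pilsner reaches 0; allowable decrease = 75 hr.

75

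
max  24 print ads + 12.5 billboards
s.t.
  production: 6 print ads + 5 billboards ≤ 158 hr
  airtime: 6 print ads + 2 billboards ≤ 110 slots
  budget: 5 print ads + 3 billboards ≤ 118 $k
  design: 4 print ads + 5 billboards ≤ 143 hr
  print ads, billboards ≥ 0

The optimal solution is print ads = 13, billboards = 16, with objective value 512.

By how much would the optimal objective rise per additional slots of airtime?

2.5

Binding: production and airtime. Non-binding: budget (5 unused), design (11 unused).
Since budget, design are not tight, their duals are 0.
Dual feasibility on the basic columns requires 6·y_production + 6·y_airtime = 24, 5·y_production + 2·y_airtime = 12.5.
Solving: y_production = 1.5, y_airtime = 2.5.
Shadow price of airtime = 2.5.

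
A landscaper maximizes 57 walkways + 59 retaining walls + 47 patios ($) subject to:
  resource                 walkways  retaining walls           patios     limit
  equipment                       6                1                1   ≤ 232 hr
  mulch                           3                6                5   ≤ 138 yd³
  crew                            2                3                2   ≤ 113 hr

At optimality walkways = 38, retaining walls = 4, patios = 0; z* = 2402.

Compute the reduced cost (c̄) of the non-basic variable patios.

-3

Check each constraint at x*: equipment 232/232 (tight); mulch 138/138 (tight); crew 88/113 (slack 25).
By complementary slackness, y = 0 for the non-binding constraint.
The binding rows give the dual system: 6·y_equipment + 3·y_mulch = 57 and 1·y_equipment + 6·y_mulch = 59.
→ y_equipment = 5 and y_mulch = 9.
Reduced cost of patios: c₃ − yᵀa₃ = 47 − (5·1 + 9·5) = 47 − 50 = -3.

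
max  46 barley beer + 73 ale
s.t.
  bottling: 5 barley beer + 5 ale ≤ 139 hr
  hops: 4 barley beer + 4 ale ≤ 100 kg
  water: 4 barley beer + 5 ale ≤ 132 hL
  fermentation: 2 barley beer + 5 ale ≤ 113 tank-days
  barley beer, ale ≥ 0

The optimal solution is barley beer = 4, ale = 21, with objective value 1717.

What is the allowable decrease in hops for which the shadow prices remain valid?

Binding constraints: hops, fermentation. The basis is B = [[4,4],[2,5]] with det 12.
Per unit decrease in hops, x* moves by d = (-0.4167, 0.1667).
The basis stays optimal until barley beer reaches 0; allowable decrease = 9.6 kg.

9.6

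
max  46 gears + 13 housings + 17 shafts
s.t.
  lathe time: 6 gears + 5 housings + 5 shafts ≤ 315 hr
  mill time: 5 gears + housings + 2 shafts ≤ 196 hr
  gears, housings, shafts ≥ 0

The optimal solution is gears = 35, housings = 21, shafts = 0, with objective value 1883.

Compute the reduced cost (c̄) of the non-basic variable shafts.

Both lathe time and mill time are binding at x*.
From A_Bᵀ y = c: 6·y_lathe time + 5·y_mill time = 46; 5·y_lathe time + 1·y_mill time = 13.
This yields shadow prices y_lathe time = 1, y_mill time = 8.
Reduced cost of shafts: c₃ − yᵀa₃ = 17 − (1·5 + 8·2) = 17 − 21 = -4.

-4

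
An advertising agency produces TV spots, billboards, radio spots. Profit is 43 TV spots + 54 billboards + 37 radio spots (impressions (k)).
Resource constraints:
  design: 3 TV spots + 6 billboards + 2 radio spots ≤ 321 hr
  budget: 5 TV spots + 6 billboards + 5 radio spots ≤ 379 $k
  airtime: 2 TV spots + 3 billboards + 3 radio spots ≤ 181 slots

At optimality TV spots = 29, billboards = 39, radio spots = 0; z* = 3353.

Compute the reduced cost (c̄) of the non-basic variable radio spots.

Binding: design and budget. Non-binding: airtime (6 unused).
Slack constraints have shadow price 0 (complementary slackness).
Dual feasibility on the basic columns requires 3·y_design + 5·y_budget = 43, 6·y_design + 6·y_budget = 54.
This yields shadow prices y_design = 1, y_budget = 8.
Reduced cost of radio spots: c₃ − yᵀa₃ = 37 − (1·2 + 8·5) = 37 − 42 = -5.

-5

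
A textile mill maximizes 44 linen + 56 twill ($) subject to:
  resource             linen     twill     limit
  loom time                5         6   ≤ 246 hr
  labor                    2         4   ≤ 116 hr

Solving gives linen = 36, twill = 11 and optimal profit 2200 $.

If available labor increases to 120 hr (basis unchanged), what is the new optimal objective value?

2208

Both loom time and labor are binding at x*.
From A_Bᵀ y = c: 5·y_loom time + 2·y_labor = 44; 6·y_loom time + 4·y_labor = 56.
Solving: y_loom time = 8, y_labor = 2.
Δz = y_labor·Δb = 2 × (4) = 8, so new z* = 2200 + 8 = 2208.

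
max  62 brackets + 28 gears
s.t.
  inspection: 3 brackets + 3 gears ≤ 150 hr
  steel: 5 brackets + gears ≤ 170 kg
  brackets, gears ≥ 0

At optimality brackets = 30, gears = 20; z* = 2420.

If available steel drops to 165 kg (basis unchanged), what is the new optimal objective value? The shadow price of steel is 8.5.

Δb = -5, so new z* = 2420 + (8.5)·(-5) = 2420 − 42.5 = 2377.5.

2377.5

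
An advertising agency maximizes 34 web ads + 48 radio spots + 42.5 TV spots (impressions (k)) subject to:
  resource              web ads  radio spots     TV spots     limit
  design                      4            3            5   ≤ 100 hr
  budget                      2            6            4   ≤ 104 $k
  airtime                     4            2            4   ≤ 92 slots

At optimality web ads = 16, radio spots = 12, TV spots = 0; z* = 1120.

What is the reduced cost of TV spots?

At the optimum: design uses 100 of 100 (binding); budget uses 104 of 104 (binding); airtime uses 88 of 92 (slack = 4).
Since airtime is not tight, its dual is 0.
From A_Bᵀ y = c: 4·y_design + 2·y_budget = 34; 3·y_design + 6·y_budget = 48.
→ y_design = 6 and y_budget = 5.
Reduced cost of TV spots: c₃ − yᵀa₃ = 42.5 − (6·5 + 5·4) = 42.5 − 50 = -7.5.

-7.5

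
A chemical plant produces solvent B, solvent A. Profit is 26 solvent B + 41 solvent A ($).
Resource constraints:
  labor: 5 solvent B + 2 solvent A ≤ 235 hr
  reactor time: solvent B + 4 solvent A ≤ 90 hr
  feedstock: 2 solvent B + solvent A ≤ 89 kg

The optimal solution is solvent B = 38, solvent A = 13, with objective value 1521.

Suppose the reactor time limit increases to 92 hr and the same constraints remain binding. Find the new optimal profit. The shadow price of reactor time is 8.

1537

Δb = 2, so new z* = 1521 + (8)·(2) = 1521 + 16 = 1537.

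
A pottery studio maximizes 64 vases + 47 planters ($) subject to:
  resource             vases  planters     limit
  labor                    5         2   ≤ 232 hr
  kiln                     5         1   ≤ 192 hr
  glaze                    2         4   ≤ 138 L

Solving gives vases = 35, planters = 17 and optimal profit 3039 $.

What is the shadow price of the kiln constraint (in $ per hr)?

9

Check each constraint at x*: labor 209/232 (slack 23); kiln 192/192 (tight); glaze 138/138 (tight).
Slack constraints have shadow price 0 (complementary slackness).
From A_Bᵀ y = c: 5·y_kiln + 2·y_glaze = 64; 1·y_kiln + 4·y_glaze = 47.
This yields shadow prices y_kiln = 9, y_glaze = 9.5.
Shadow price of kiln = 9.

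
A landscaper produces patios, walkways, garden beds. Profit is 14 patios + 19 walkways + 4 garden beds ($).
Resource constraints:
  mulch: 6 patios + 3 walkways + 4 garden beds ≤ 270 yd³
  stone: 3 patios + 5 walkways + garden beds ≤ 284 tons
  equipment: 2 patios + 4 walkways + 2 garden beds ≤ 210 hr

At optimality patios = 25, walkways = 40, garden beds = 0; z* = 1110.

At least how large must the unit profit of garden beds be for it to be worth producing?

12

Check each constraint at x*: mulch 270/270 (tight); stone 275/284 (slack 9); equipment 210/210 (tight).
Slack constraints have shadow price 0 (complementary slackness).
From A_Bᵀ y = c: 6·y_mulch + 2·y_equipment = 14; 3·y_mulch + 4·y_equipment = 19.
Solving: y_mulch = 1, y_equipment = 4.
garden beds enters the basis when its profit ≥ yᵀa₃ = 1·4 + 4·2 = 12.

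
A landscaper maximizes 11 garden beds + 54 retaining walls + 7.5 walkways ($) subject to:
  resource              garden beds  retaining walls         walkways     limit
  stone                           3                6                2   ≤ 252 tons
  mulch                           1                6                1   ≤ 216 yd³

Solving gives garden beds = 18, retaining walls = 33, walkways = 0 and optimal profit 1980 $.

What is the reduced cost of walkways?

Both stone and mulch are binding at x*.
Dual feasibility on the basic columns requires 3·y_stone + 1·y_mulch = 11, 6·y_stone + 6·y_mulch = 54.
This yields shadow prices y_stone = 1, y_mulch = 8.
Reduced cost of walkways: c₃ − yᵀa₃ = 7.5 − (1·2 + 8·1) = 7.5 − 10 = -2.5.

-2.5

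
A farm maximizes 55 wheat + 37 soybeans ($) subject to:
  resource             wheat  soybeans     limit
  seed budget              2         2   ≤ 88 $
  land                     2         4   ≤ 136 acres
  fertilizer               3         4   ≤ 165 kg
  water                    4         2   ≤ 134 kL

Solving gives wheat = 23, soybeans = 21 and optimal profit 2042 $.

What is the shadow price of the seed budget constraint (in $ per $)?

Check each constraint at x*: seed budget 88/88 (tight); land 130/136 (slack 6); fertilizer 153/165 (slack 12); water 134/134 (tight).
Since land, fertilizer are not tight, their duals are 0.
Dual feasibility on the basic columns requires 2·y_seed budget + 4·y_water = 55, 2·y_seed budget + 2·y_water = 37.
Solving: y_seed budget = 9.5, y_water = 9.
Shadow price of seed budget = 9.5.

9.5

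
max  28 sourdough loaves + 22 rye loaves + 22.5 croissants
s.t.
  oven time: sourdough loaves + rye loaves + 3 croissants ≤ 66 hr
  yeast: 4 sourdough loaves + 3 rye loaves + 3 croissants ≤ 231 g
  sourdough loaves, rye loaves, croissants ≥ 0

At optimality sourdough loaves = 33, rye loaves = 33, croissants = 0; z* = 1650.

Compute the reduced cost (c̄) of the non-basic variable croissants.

-7.5

Check each constraint at x*: oven time 66/66 (tight); yeast 231/231 (tight).
The binding rows give the dual system: 1·y_oven time + 4·y_yeast = 28 and 1·y_oven time + 3·y_yeast = 22.
This yields shadow prices y_oven time = 4, y_yeast = 6.
Reduced cost of croissants: c₃ − yᵀa₃ = 22.5 − (4·3 + 6·3) = 22.5 − 30 = -7.5.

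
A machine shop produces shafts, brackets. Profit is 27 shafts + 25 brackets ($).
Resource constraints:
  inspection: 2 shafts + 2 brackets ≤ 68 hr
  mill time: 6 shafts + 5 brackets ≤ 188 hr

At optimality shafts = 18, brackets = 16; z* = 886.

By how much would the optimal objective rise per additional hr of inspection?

Both inspection and mill time are binding at x*.
From A_Bᵀ y = c: 2·y_inspection + 6·y_mill time = 27; 2·y_inspection + 5·y_mill time = 25.
This yields shadow prices y_inspection = 7.5, y_mill time = 2.
Shadow price of inspection = 7.5.

7.5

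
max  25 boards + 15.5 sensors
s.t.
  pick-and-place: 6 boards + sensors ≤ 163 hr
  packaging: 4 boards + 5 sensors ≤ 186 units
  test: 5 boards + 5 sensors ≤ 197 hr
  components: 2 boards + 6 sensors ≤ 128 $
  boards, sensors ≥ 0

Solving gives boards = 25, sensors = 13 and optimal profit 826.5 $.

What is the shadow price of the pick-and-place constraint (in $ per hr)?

3.5

At the optimum: pick-and-place uses 163 of 163 (binding); packaging uses 165 of 186 (slack = 21); test uses 190 of 197 (slack = 7); components uses 128 of 128 (binding).
By complementary slackness, y = 0 for the non-binding constraints.
From A_Bᵀ y = c: 6·y_pick-and-place + 2·y_components = 25; 1·y_pick-and-place + 6·y_components = 15.5.
→ y_pick-and-place = 3.5 and y_components = 2.
Shadow price of pick-and-place = 3.5.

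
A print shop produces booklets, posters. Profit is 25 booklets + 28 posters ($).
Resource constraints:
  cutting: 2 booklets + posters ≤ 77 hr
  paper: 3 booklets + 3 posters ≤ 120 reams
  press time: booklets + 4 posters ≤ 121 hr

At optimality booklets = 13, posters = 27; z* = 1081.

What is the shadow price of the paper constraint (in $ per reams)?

Check each constraint at x*: cutting 53/77 (slack 24); paper 120/120 (tight); press time 121/121 (tight).
By complementary slackness, y = 0 for the non-binding constraint.
Dual feasibility on the basic columns requires 3·y_paper + 1·y_press time = 25, 3·y_paper + 4·y_press time = 28.
Solving: y_paper = 8, y_press time = 1.
Shadow price of paper = 8.

8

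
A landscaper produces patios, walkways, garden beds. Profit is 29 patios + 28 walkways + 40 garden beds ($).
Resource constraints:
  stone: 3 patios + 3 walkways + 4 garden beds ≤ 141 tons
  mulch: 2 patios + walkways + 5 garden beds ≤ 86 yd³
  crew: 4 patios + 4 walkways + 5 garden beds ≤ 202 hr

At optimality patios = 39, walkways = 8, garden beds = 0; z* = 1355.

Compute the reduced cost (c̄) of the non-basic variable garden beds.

Binding: stone and mulch. Non-binding: crew (14 unused).
Slack constraints have shadow price 0 (complementary slackness).
From A_Bᵀ y = c: 3·y_stone + 2·y_mulch = 29; 3·y_stone + 1·y_mulch = 28.
→ y_stone = 9 and y_mulch = 1.
Reduced cost of garden beds: c₃ − yᵀa₃ = 40 − (9·4 + 1·5) = 40 − 41 = -1.

-1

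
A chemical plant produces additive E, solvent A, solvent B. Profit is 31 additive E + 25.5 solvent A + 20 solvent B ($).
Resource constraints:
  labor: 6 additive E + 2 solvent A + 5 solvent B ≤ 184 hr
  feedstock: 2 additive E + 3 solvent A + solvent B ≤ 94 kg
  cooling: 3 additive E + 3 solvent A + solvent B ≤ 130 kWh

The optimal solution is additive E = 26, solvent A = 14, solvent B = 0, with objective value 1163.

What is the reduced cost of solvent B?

-1.5

Check each constraint at x*: labor 184/184 (tight); feedstock 94/94 (tight); cooling 120/130 (slack 10).
Slack constraints have shadow price 0 (complementary slackness).
From A_Bᵀ y = c: 6·y_labor + 2·y_feedstock = 31; 2·y_labor + 3·y_feedstock = 25.5.
Solving: y_labor = 3, y_feedstock = 6.5.
Reduced cost of solvent B: c₃ − yᵀa₃ = 20 − (3·5 + 6.5·1) = 20 − 21.5 = -1.5.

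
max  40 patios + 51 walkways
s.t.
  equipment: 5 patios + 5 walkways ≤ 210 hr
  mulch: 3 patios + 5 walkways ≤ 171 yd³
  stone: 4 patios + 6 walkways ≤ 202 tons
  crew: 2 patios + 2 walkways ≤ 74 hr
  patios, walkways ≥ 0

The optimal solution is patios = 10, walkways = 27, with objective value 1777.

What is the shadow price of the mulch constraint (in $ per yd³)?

Check each constraint at x*: equipment 185/210 (slack 25); mulch 165/171 (slack 6); stone 202/202 (tight); crew 74/74 (tight).
By complementary slackness, y = 0 for the non-binding constraints.
Dual feasibility on the basic columns requires 4·y_stone + 2·y_crew = 40, 6·y_stone + 2·y_crew = 51.
→ y_stone = 5.5 and y_crew = 9.
Shadow price of mulch = 0.

0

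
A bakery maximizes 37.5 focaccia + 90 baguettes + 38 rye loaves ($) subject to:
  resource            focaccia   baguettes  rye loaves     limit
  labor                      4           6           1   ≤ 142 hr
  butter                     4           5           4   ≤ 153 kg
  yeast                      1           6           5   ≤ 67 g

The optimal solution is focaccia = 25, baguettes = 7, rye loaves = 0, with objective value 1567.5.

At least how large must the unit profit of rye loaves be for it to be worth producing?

At the optimum: labor uses 142 of 142 (binding); butter uses 135 of 153 (slack = 18); yeast uses 67 of 67 (binding).
Since butter is not tight, its dual is 0.
Dual feasibility on the basic columns requires 4·y_labor + 1·y_yeast = 37.5, 6·y_labor + 6·y_yeast = 90.
→ y_labor = 7.5 and y_yeast = 7.5.
rye loaves enters the basis when its profit ≥ yᵀa₃ = 7.5·1 + 7.5·5 = 45.

45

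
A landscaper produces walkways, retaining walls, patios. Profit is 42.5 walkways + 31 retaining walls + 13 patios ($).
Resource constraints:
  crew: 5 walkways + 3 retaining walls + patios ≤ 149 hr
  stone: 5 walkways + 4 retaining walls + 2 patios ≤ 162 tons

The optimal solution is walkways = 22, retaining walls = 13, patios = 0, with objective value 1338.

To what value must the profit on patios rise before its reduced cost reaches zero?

14

Check each constraint at x*: crew 149/149 (tight); stone 162/162 (tight).
Dual feasibility on the basic columns requires 5·y_crew + 5·y_stone = 42.5, 3·y_crew + 4·y_stone = 31.
Solving: y_crew = 3, y_stone = 5.5.
patios enters the basis when its profit ≥ yᵀa₃ = 3·1 + 5.5·2 = 14.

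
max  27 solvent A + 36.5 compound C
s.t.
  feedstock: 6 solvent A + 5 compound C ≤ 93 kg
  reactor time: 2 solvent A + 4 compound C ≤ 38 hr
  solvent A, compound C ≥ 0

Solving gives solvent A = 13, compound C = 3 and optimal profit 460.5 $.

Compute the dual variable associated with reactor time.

6

Both feedstock and reactor time are binding at x*.
Dual feasibility on the basic columns requires 6·y_feedstock + 2·y_reactor time = 27, 5·y_feedstock + 4·y_reactor time = 36.5.
Solving: y_feedstock = 2.5, y_reactor time = 6.
Shadow price of reactor time = 6.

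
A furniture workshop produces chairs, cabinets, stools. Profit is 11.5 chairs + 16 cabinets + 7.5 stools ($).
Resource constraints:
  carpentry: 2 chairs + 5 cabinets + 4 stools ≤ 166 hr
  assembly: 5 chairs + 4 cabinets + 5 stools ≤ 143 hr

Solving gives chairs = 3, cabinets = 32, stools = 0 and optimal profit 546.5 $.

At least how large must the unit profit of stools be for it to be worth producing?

At the optimum: carpentry uses 166 of 166 (binding); assembly uses 143 of 143 (binding).
From A_Bᵀ y = c: 2·y_carpentry + 5·y_assembly = 11.5; 5·y_carpentry + 4·y_assembly = 16.
This yields shadow prices y_carpentry = 2, y_assembly = 1.5.
stools enters the basis when its profit ≥ yᵀa₃ = 2·4 + 1.5·5 = 15.5.

15.5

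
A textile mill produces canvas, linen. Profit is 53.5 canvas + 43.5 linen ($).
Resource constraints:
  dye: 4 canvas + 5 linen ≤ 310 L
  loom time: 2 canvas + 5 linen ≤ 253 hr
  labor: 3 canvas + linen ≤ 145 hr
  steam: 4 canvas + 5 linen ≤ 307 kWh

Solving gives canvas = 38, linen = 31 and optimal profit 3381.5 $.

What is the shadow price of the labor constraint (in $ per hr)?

Binding: labor and steam. Non-binding: dye (3 unused), loom time (22 unused).
By complementary slackness, y = 0 for the non-binding constraints.
The binding rows give the dual system: 3·y_labor + 4·y_steam = 53.5 and 1·y_labor + 5·y_steam = 43.5.
→ y_labor = 8.5 and y_steam = 7.
Shadow price of labor = 8.5.

8.5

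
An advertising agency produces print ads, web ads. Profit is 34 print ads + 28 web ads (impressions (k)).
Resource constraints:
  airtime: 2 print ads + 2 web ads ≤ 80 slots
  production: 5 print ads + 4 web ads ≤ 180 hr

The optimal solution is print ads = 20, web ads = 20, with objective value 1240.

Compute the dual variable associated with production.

At the optimum: airtime uses 80 of 80 (binding); production uses 180 of 180 (binding).
The binding rows give the dual system: 2·y_airtime + 5·y_production = 34 and 2·y_airtime + 4·y_production = 28.
Solving: y_airtime = 2, y_production = 6.
Shadow price of production = 6.

6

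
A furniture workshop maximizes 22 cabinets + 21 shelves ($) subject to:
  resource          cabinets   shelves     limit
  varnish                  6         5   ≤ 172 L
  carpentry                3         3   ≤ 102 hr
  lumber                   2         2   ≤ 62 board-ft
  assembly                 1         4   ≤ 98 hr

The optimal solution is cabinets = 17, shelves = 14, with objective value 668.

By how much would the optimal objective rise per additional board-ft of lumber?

At the optimum: varnish uses 172 of 172 (binding); carpentry uses 93 of 102 (slack = 9); lumber uses 62 of 62 (binding); assembly uses 73 of 98 (slack = 25).
Since carpentry, assembly are not tight, their duals are 0.
Dual feasibility on the basic columns requires 6·y_varnish + 2·y_lumber = 22, 5·y_varnish + 2·y_lumber = 21.
This yields shadow prices y_varnish = 1, y_lumber = 8.
Shadow price of lumber = 8.

8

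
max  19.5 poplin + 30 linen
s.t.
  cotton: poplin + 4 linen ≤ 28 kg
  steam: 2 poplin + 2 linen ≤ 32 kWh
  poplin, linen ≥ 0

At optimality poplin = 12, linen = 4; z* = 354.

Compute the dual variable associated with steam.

At the optimum: cotton uses 28 of 28 (binding); steam uses 32 of 32 (binding).
Dual feasibility on the basic columns requires 1·y_cotton + 2·y_steam = 19.5, 4·y_cotton + 2·y_steam = 30.
→ y_cotton = 3.5 and y_steam = 8.
Shadow price of steam = 8.

8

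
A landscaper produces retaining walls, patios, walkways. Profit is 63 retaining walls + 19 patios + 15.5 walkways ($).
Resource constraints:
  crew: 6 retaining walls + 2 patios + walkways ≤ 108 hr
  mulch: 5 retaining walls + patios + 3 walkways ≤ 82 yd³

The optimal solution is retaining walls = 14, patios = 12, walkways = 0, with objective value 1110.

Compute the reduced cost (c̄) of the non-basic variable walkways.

At the optimum: crew uses 108 of 108 (binding); mulch uses 82 of 82 (binding).
Dual feasibility on the basic columns requires 6·y_crew + 5·y_mulch = 63, 2·y_crew + 1·y_mulch = 19.
→ y_crew = 8 and y_mulch = 3.
Reduced cost of walkways: c₃ − yᵀa₃ = 15.5 − (8·1 + 3·3) = 15.5 − 17 = -1.5.

-1.5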